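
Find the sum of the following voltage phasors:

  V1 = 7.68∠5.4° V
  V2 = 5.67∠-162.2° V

Step 1 — Convert each phasor to rectangular form:
  V1 = 7.68·(cos(5.4°) + j·sin(5.4°)) = 7.646 + j0.7228 V
  V2 = 5.67·(cos(-162.2°) + j·sin(-162.2°)) = -5.399 - j1.733 V
Step 2 — Sum components: V_total = 2.247 - j1.011 V.
Step 3 — Convert to polar: |V_total| = 2.464 V, ∠V_total = -24.2°.

V_total = 2.464∠-24.2° V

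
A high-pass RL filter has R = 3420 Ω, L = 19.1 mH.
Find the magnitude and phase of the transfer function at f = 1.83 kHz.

Step 1 — Angular frequency: ω = 2π·1830 = 1.15e+04 rad/s.
Step 2 — Transfer function: H(jω) = jωL/(R + jωL).
Step 3 — Numerator jωL = j·219.6; denominator R + jωL = 3420 + j219.6.
Step 4 — H = 0.004107 + j0.06395.
Step 5 — Magnitude: |H| = 0.06408 (-23.9 dB); phase: φ = 86.3°.

|H| = 0.06408 (-23.9 dB), φ = 86.3°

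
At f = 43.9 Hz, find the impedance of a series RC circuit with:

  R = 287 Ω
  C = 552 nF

Step 1 — Angular frequency: ω = 2π·f = 2π·43.9 = 275.8 rad/s.
Step 2 — Component impedances:
  R: Z = R = 287 Ω
  C: Z = 1/(jωC) = -j/(ω·C) = 0 - j6568 Ω
Step 3 — Series combination: Z_total = R + C = 287 - j6568 Ω = 6574∠-87.5° Ω.

Z = 287 - j6568 Ω = 6574∠-87.5° Ω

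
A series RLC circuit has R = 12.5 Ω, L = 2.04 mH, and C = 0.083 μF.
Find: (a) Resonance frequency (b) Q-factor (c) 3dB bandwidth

Step 1 — Resonance condition Im(Z)=0 gives ω₀ = 1/√(LC).
Step 2 — ω₀ = 1/√(0.00204·8.3e-08) = 7.685e+04 rad/s.
Step 3 — f₀ = ω₀/(2π) = 1.223e+04 Hz.
Step 4 — Series Q: Q = ω₀L/R = 7.685e+04·0.00204/12.5 = 12.54.
Step 5 — 3dB bandwidth: Δω = ω₀/Q = 6127 rad/s; BW = Δω/(2π) = 975.2 Hz.

(a) f₀ = 1.223e+04 Hz  (b) Q = 12.54  (c) BW = 975.2 Hz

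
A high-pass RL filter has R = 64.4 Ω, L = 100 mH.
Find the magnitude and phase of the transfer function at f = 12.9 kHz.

Step 1 — Angular frequency: ω = 2π·1.29e+04 = 8.105e+04 rad/s.
Step 2 — Transfer function: H(jω) = jωL/(R + jωL).
Step 3 — Numerator jωL = j·8105; denominator R + jωL = 64.4 + j8105.
Step 4 — H = 0.9999 + j0.007945.
Step 5 — Magnitude: |H| = 1 (-0.0 dB); phase: φ = 0.5°.

|H| = 1 (-0.0 dB), φ = 0.5°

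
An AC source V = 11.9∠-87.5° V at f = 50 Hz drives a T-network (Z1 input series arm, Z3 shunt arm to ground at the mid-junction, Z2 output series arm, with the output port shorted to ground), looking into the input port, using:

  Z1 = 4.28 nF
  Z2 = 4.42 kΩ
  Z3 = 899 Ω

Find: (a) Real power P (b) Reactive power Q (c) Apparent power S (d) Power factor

Step 1 — Angular frequency: ω = 2π·f = 2π·50 = 314.2 rad/s.
Step 2 — Component impedances:
  Z1: Z = 1/(jωC) = -j/(ω·C) = 0 - j7.437e+05 Ω
  Z2: Z = R = 4420 Ω
  Z3: Z = R = 899 Ω
Step 3 — With the output port shorted to ground, the output series arm Z2 runs from the junction to ground; the shunt arm Z3 also runs from the junction to ground. They appear in parallel: Z3 || Z2 = 747.1 Ω.
Step 4 — Series with input arm Z1: Z_in = Z1 + (Z3 || Z2) = 747.1 - j7.437e+05 Ω = 7.437e+05∠-89.9° Ω.
Step 5 — Source phasor: V = 11.9∠-87.5° V = 0.5191 - j11.89 V.
Step 6 — Current: I = V / Z = 1.599e-05 + j6.819e-07 A = 1.6e-05∠2.4° A.
Step 7 — Complex power: S = V·I* = 1.913e-07 - j0.0001904 VA.
Step 8 — Real power: P = Re(S) = 1.913e-07 W.
Step 9 — Reactive power: Q = Im(S) = -0.0001904 VAR.
Step 10 — Apparent power: |S| = 0.0001904 VA.
Step 11 — Power factor: PF = P/|S| = 0.001004 (leading).

(a) P = 1.913e-07 W  (b) Q = -0.0001904 VAR  (c) S = 0.0001904 VA  (d) PF = 0.001004 (leading)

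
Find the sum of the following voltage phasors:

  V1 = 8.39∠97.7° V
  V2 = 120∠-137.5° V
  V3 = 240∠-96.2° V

Step 1 — Convert each phasor to rectangular form:
  V1 = 8.39·(cos(97.7°) + j·sin(97.7°)) = -1.124 + j8.314 V
  V2 = 120·(cos(-137.5°) + j·sin(-137.5°)) = -88.47 - j81.07 V
  V3 = 240·(cos(-96.2°) + j·sin(-96.2°)) = -25.92 - j238.6 V
Step 2 — Sum components: V_total = -115.5 - j311.4 V.
Step 3 — Convert to polar: |V_total| = 332.1 V, ∠V_total = -110.4°.

V_total = 332.1∠-110.4° V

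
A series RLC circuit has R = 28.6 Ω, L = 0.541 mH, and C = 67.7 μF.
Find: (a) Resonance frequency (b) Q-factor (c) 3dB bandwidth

Step 1 — Resonance: ω₀ = 1/√(LC) = 1/√(0.000541·6.77e-05) = 5225 rad/s.
Step 2 — f₀ = ω₀/(2π) = 831.6 Hz.
Step 3 — Series Q: Q = ω₀L/R = 5225·0.000541/28.6 = 0.09884.
Step 4 — Bandwidth: Δω = ω₀/Q = 5.287e+04 rad/s; BW = Δω/(2π) = 8414 Hz.

(a) f₀ = 831.6 Hz  (b) Q = 0.09884  (c) BW = 8414 Hz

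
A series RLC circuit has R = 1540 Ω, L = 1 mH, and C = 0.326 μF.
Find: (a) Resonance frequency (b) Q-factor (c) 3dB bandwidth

Step 1 — Resonance: ω₀ = 1/√(LC) = 1/√(0.001·3.26e-07) = 5.538e+04 rad/s.
Step 2 — f₀ = ω₀/(2π) = 8815 Hz.
Step 3 — Series Q: Q = ω₀L/R = 5.538e+04·0.001/1540 = 0.03596.
Step 4 — Bandwidth: Δω = ω₀/Q = 1.54e+06 rad/s; BW = Δω/(2π) = 2.451e+05 Hz.

(a) f₀ = 8815 Hz  (b) Q = 0.03596  (c) BW = 2.451e+05 Hz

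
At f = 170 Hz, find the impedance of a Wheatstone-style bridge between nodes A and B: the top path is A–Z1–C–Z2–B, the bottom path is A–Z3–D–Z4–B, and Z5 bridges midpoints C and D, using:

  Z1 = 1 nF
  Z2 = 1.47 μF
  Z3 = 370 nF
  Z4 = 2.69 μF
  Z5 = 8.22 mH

Step 1 — Angular frequency: ω = 2π·f = 2π·170 = 1068 rad/s.
Step 2 — Component impedances:
  Z1: Z = 1/(jωC) = -j/(ω·C) = 0 - j9.362e+05 Ω
  Z2: Z = 1/(jωC) = -j/(ω·C) = 0 - j636.9 Ω
  Z3: Z = 1/(jωC) = -j/(ω·C) = 0 - j2530 Ω
  Z4: Z = 1/(jωC) = -j/(ω·C) = 0 - j348 Ω
  Z5: Z = jωL = j·1068·0.00822 = 0 + j8.78 Ω
Step 3 — Bridge requires nodal analysis (the Z5 bridge couples midpoints C and D, so the two paths cannot be reduced to a simple series/parallel combination). Setting node B to ground and injecting 1 A at node A, the 3-node admittance system at A, C, D solves to V_A = Z_AB = 0 - j2747 Ω = 2747∠-90.0° Ω.

Z = 0 - j2747 Ω = 2747∠-90.0° Ω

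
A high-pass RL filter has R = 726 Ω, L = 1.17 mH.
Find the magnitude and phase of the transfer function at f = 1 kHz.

Step 1 — Angular frequency: ω = 2π·1000 = 6283 rad/s.
Step 2 — Transfer function: H(jω) = jωL/(R + jωL).
Step 3 — Numerator jωL = j·7.351; denominator R + jωL = 726 + j7.351.
Step 4 — H = 0.0001025 + j0.01012.
Step 5 — Magnitude: |H| = 0.01013 (-39.9 dB); phase: φ = 89.4°.

|H| = 0.01013 (-39.9 dB), φ = 89.4°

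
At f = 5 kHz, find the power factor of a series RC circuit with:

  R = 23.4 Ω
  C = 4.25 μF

Step 1 — Angular frequency: ω = 2π·f = 2π·5000 = 3.142e+04 rad/s.
Step 2 — Component impedances:
  R: Z = R = 23.4 Ω
  C: Z = 1/(jωC) = -j/(ω·C) = 0 - j7.49 Ω
Step 3 — Series combination: Z_total = R + C = 23.4 - j7.49 Ω = 24.57∠-17.7° Ω.
Step 4 — Power factor: PF = cos(φ) = Re(Z)/|Z| = 23.4/24.57 = 0.9524.
Step 5 — Type: Im(Z) = -7.49 ⇒ leading (phase φ = -17.7°).

PF = 0.9524 (leading, φ = -17.7°)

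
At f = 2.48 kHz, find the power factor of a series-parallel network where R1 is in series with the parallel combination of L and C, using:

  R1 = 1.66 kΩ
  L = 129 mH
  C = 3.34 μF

Step 1 — Angular frequency: ω = 2π·f = 2π·2480 = 1.558e+04 rad/s.
Step 2 — Component impedances:
  R1: Z = R = 1660 Ω
  L: Z = jωL = j·1.558e+04·0.129 = 0 + j2010 Ω
  C: Z = 1/(jωC) = -j/(ω·C) = 0 - j19.21 Ω
Step 3 — Parallel branch: L || C = 1/(1/L + 1/C) = 0 - j19.4 Ω.
Step 4 — Series with R1: Z_total = R1 + (L || C) = 1660 - j19.4 Ω = 1660∠-0.7° Ω.
Step 5 — Power factor: PF = cos(φ) = Re(Z)/|Z| = 1660/1660.1 = 0.9999.
Step 6 — Type: Im(Z) = -19.4 ⇒ leading (phase φ = -0.7°).

PF = 0.9999 (leading, φ = -0.7°)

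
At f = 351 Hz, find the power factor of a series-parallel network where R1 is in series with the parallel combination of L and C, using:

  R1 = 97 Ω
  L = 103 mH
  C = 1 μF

Step 1 — Angular frequency: ω = 2π·f = 2π·351 = 2205 rad/s.
Step 2 — Component impedances:
  R1: Z = R = 97 Ω
  L: Z = jωL = j·2205·0.103 = 0 + j227.2 Ω
  C: Z = 1/(jωC) = -j/(ω·C) = 0 - j453.4 Ω
Step 3 — Parallel branch: L || C = 1/(1/L + 1/C) = 0 + j455.2 Ω.
Step 4 — Series with R1: Z_total = R1 + (L || C) = 97 + j455.2 Ω = 465.4∠78.0° Ω.
Step 5 — Power factor: PF = cos(φ) = Re(Z)/|Z| = 97/465.4 = 0.2084.
Step 6 — Type: Im(Z) = 455.2 ⇒ lagging (phase φ = 78.0°).

PF = 0.2084 (lagging, φ = 78.0°)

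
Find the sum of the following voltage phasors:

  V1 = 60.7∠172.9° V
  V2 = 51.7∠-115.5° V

Step 1 — Convert each phasor to rectangular form:
  V1 = 60.7·(cos(172.9°) + j·sin(172.9°)) = -60.23 + j7.503 V
  V2 = 51.7·(cos(-115.5°) + j·sin(-115.5°)) = -22.26 - j46.66 V
Step 2 — Sum components: V_total = -82.49 - j39.16 V.
Step 3 — Convert to polar: |V_total| = 91.32 V, ∠V_total = -154.6°.

V_total = 91.32∠-154.6° V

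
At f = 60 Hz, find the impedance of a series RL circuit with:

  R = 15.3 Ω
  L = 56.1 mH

Step 1 — Angular frequency: ω = 2π·f = 2π·60 = 377 rad/s.
Step 2 — Component impedances:
  R: Z = R = 15.3 Ω
  L: Z = jωL = j·377·0.0561 = 0 + j21.15 Ω
Step 3 — Series combination: Z_total = R + L = 15.3 + j21.15 Ω = 26.1∠54.1° Ω.

Z = 15.3 + j21.15 Ω = 26.1∠54.1° Ω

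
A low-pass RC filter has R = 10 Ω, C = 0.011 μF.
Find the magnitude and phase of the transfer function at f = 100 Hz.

Step 1 — Angular frequency: ω = 2π·100 = 628.3 rad/s.
Step 2 — Transfer function: H(jω) = 1/(1 + jωRC).
Step 3 — Denominator: 1 + jωRC = 1 + j·628.3·10·1.1e-08 = 1 + j6.912e-05.
Step 4 — H = 1 - j6.912e-05.
Step 5 — Magnitude: |H| = 1 (-0.0 dB); phase: φ = -0.0°.

|H| = 1 (-0.0 dB), φ = -0.0°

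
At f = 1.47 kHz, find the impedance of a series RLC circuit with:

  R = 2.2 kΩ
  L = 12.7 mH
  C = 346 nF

Step 1 — Angular frequency: ω = 2π·f = 2π·1470 = 9236 rad/s.
Step 2 — Component impedances:
  R: Z = R = 2200 Ω
  L: Z = jωL = j·9236·0.0127 = 0 + j117.3 Ω
  C: Z = 1/(jωC) = -j/(ω·C) = 0 - j312.9 Ω
Step 3 — Series combination: Z_total = R + L + C = 2200 - j195.6 Ω = 2209∠-5.1° Ω.

Z = 2200 - j195.6 Ω = 2209∠-5.1° Ω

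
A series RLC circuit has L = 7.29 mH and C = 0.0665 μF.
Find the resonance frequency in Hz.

Step 1 — Resonance condition Im(Z)=0 gives ω₀ = 1/√(LC).
Step 2 — ω₀ = 1/√(0.00729·6.65e-08) = 4.542e+04 rad/s.
Step 3 — f₀ = ω₀/(2π) = 7228 Hz.

f₀ = 7228 Hz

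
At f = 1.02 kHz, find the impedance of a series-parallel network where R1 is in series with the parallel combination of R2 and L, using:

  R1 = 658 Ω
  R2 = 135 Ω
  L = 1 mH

Step 1 — Angular frequency: ω = 2π·f = 2π·1020 = 6409 rad/s.
Step 2 — Component impedances:
  R1: Z = R = 658 Ω
  R2: Z = R = 135 Ω
  L: Z = jωL = j·6409·0.001 = 0 + j6.409 Ω
Step 3 — Parallel branch: R2 || L = 1/(1/R2 + 1/L) = 0.3036 + j6.394 Ω.
Step 4 — Series with R1: Z_total = R1 + (R2 || L) = 658.3 + j6.394 Ω = 658.3∠0.6° Ω.

Z = 658.3 + j6.394 Ω = 658.3∠0.6° Ω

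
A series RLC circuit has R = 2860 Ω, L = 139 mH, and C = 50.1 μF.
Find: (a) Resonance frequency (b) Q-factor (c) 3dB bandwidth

Step 1 — Resonance: ω₀ = 1/√(LC) = 1/√(0.139·5.01e-05) = 378.9 rad/s.
Step 2 — f₀ = ω₀/(2π) = 60.31 Hz.
Step 3 — Series Q: Q = ω₀L/R = 378.9·0.139/2860 = 0.01842.
Step 4 — Bandwidth: Δω = ω₀/Q = 2.058e+04 rad/s; BW = Δω/(2π) = 3275 Hz.

(a) f₀ = 60.31 Hz  (b) Q = 0.01842  (c) BW = 3275 Hz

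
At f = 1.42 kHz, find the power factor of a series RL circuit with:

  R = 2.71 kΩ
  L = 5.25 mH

Step 1 — Angular frequency: ω = 2π·f = 2π·1420 = 8922 rad/s.
Step 2 — Component impedances:
  R: Z = R = 2710 Ω
  L: Z = jωL = j·8922·0.00525 = 0 + j46.84 Ω
Step 3 — Series combination: Z_total = R + L = 2710 + j46.84 Ω = 2710∠1.0° Ω.
Step 4 — Power factor: PF = cos(φ) = Re(Z)/|Z| = 2710/2710.4 = 0.9999.
Step 5 — Type: Im(Z) = 46.84 ⇒ lagging (phase φ = 1.0°).

PF = 0.9999 (lagging, φ = 1.0°)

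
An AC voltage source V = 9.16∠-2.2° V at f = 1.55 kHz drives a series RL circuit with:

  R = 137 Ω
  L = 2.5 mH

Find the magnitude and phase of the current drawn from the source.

Step 1 — Angular frequency: ω = 2π·f = 2π·1550 = 9739 rad/s.
Step 2 — Component impedances:
  R: Z = R = 137 Ω
  L: Z = jωL = j·9739·0.0025 = 0 + j24.35 Ω
Step 3 — Series combination: Z_total = R + L = 137 + j24.35 Ω = 139.1∠10.1° Ω.
Step 4 — Source phasor: V = 9.16∠-2.2° V = 9.153 - j0.3516 V.
Step 5 — Ohm's law: I = V / Z_total = (9.153 - j0.3516) / (137 + j24.35) = 0.06432 - j0.014 A.
Step 6 — Convert to polar: |I| = 0.06583 A, ∠I = -12.3°.

I = 0.06583∠-12.3° A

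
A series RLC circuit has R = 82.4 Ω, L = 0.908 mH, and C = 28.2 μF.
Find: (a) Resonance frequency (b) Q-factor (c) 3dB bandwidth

Step 1 — Resonance: ω₀ = 1/√(LC) = 1/√(0.000908·2.82e-05) = 6249 rad/s.
Step 2 — f₀ = ω₀/(2π) = 994.6 Hz.
Step 3 — Series Q: Q = ω₀L/R = 6249·0.000908/82.4 = 0.06886.
Step 4 — Bandwidth: Δω = ω₀/Q = 9.075e+04 rad/s; BW = Δω/(2π) = 1.444e+04 Hz.

(a) f₀ = 994.6 Hz  (b) Q = 0.06886  (c) BW = 1.444e+04 Hz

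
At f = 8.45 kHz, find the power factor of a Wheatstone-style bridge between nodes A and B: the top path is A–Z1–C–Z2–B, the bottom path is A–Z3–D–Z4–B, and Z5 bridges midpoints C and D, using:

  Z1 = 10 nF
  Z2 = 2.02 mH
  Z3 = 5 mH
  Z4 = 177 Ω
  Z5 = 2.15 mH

Step 1 — Angular frequency: ω = 2π·f = 2π·8450 = 5.309e+04 rad/s.
Step 2 — Component impedances:
  Z1: Z = 1/(jωC) = -j/(ω·C) = 0 - j1883 Ω
  Z2: Z = jωL = j·5.309e+04·0.00202 = 0 + j107.2 Ω
  Z3: Z = jωL = j·5.309e+04·0.005 = 0 + j265.5 Ω
  Z4: Z = R = 177 Ω
  Z5: Z = jωL = j·5.309e+04·0.00215 = 0 + j114.1 Ω
Step 3 — Bridge requires nodal analysis (the Z5 bridge couples midpoints C and D, so the two paths cannot be reduced to a simple series/parallel combination). Setting node B to ground and injecting 1 A at node A, the 3-node admittance system at A, C, D solves to V_A = Z_AB = 131.5 + j411.7 Ω = 432.2∠72.3° Ω.
Step 4 — Power factor: PF = cos(φ) = Re(Z)/|Z| = 131.5/432.2 = 0.3043.
Step 5 — Type: Im(Z) = 411.7 ⇒ lagging (phase φ = 72.3°).

PF = 0.3043 (lagging, φ = 72.3°)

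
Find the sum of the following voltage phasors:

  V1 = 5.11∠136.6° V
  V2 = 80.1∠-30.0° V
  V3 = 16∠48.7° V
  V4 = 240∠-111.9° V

Step 1 — Convert each phasor to rectangular form:
  V1 = 5.11·(cos(136.6°) + j·sin(136.6°)) = -3.713 + j3.511 V
  V2 = 80.1·(cos(-30.0°) + j·sin(-30.0°)) = 69.37 - j40.05 V
  V3 = 16·(cos(48.7°) + j·sin(48.7°)) = 10.56 + j12.02 V
  V4 = 240·(cos(-111.9°) + j·sin(-111.9°)) = -89.52 - j222.7 V
Step 2 — Sum components: V_total = -13.3 - j247.2 V.
Step 3 — Convert to polar: |V_total| = 247.6 V, ∠V_total = -93.1°.

V_total = 247.6∠-93.1° V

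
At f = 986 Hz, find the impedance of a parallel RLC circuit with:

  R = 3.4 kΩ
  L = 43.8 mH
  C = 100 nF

Step 1 — Angular frequency: ω = 2π·f = 2π·986 = 6195 rad/s.
Step 2 — Component impedances:
  R: Z = R = 3400 Ω
  L: Z = jωL = j·6195·0.0438 = 0 + j271.4 Ω
  C: Z = 1/(jωC) = -j/(ω·C) = 0 - j1614 Ω
Step 3 — Parallel combination: 1/Z_total = 1/R + 1/L + 1/C; Z_total = 31.01 + j323.2 Ω = 324.7∠84.5° Ω.

Z = 31.01 + j323.2 Ω = 324.7∠84.5° Ω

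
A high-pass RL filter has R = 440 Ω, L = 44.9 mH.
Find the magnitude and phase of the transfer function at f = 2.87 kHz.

Step 1 — Angular frequency: ω = 2π·2870 = 1.803e+04 rad/s.
Step 2 — Transfer function: H(jω) = jωL/(R + jωL).
Step 3 — Numerator jωL = j·809.7; denominator R + jωL = 440 + j809.7.
Step 4 — H = 0.772 + j0.4195.
Step 5 — Magnitude: |H| = 0.8786 (-1.1 dB); phase: φ = 28.5°.

|H| = 0.8786 (-1.1 dB), φ = 28.5°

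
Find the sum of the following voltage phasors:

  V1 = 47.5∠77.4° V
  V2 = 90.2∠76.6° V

Step 1 — Convert each phasor to rectangular form:
  V1 = 47.5·(cos(77.4°) + j·sin(77.4°)) = 10.36 + j46.36 V
  V2 = 90.2·(cos(76.6°) + j·sin(76.6°)) = 20.9 + j87.74 V
Step 2 — Sum components: V_total = 31.27 + j134.1 V.
Step 3 — Convert to polar: |V_total| = 137.7 V, ∠V_total = 76.9°.

V_total = 137.7∠76.9° V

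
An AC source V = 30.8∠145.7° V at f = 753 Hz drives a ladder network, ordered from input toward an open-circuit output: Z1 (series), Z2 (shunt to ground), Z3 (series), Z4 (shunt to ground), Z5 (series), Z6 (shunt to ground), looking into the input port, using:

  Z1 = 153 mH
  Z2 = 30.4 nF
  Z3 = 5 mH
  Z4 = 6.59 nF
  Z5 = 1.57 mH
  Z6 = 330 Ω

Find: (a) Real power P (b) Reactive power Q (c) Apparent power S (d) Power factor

Step 1 — Angular frequency: ω = 2π·f = 2π·753 = 4731 rad/s.
Step 2 — Component impedances:
  Z1: Z = jωL = j·4731·0.153 = 0 + j723.9 Ω
  Z2: Z = 1/(jωC) = -j/(ω·C) = 0 - j6953 Ω
  Z3: Z = jωL = j·4731·0.005 = 0 + j23.66 Ω
  Z4: Z = 1/(jωC) = -j/(ω·C) = 0 - j3.207e+04 Ω
  Z5: Z = jωL = j·4731·0.00157 = 0 + j7.428 Ω
  Z6: Z = R = 330 Ω
Step 3 — Ladder network (open output): work backward from the far end, alternating series and parallel combinations. Z_in = 332 + j735.9 Ω = 807.3∠65.7° Ω.
Step 4 — Source phasor: V = 30.8∠145.7° V = -25.44 + j17.36 V.
Step 5 — Current: I = V / Z = 0.006635 + j0.03757 A = 0.03815∠80.0° A.
Step 6 — Complex power: S = V·I* = 0.4833 + j1.071 VA.
Step 7 — Real power: P = Re(S) = 0.4833 W.
Step 8 — Reactive power: Q = Im(S) = 1.071 VAR.
Step 9 — Apparent power: |S| = 1.175 VA.
Step 10 — Power factor: PF = P/|S| = 0.4113 (lagging).

(a) P = 0.4833 W  (b) Q = 1.071 VAR  (c) S = 1.175 VA  (d) PF = 0.4113 (lagging)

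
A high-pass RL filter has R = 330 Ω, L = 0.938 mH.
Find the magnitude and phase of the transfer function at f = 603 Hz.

Step 1 — Angular frequency: ω = 2π·603 = 3789 rad/s.
Step 2 — Transfer function: H(jω) = jωL/(R + jωL).
Step 3 — Numerator jωL = j·3.554; denominator R + jωL = 330 + j3.554.
Step 4 — H = 0.000116 + j0.01077.
Step 5 — Magnitude: |H| = 0.01077 (-39.4 dB); phase: φ = 89.4°.

|H| = 0.01077 (-39.4 dB), φ = 89.4°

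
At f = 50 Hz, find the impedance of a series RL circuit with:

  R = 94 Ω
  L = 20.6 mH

Step 1 — Angular frequency: ω = 2π·f = 2π·50 = 314.2 rad/s.
Step 2 — Component impedances:
  R: Z = R = 94 Ω
  L: Z = jωL = j·314.2·0.0206 = 0 + j6.472 Ω
Step 3 — Series combination: Z_total = R + L = 94 + j6.472 Ω = 94.22∠3.9° Ω.

Z = 94 + j6.472 Ω = 94.22∠3.9° Ω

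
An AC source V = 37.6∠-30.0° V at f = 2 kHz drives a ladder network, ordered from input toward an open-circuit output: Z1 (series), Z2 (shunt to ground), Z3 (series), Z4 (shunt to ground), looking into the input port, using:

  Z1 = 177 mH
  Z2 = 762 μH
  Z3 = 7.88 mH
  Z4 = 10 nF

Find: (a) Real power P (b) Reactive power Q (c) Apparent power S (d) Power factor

Step 1 — Angular frequency: ω = 2π·f = 2π·2000 = 1.257e+04 rad/s.
Step 2 — Component impedances:
  Z1: Z = jωL = j·1.257e+04·0.177 = 0 + j2224 Ω
  Z2: Z = jωL = j·1.257e+04·0.000762 = 0 + j9.576 Ω
  Z3: Z = jωL = j·1.257e+04·0.00788 = 0 + j99.02 Ω
  Z4: Z = 1/(jωC) = -j/(ω·C) = 0 - j7958 Ω
Step 3 — Ladder network (open output): work backward from the far end, alternating series and parallel combinations. Z_in = 0 + j2234 Ω = 2234∠90.0° Ω.
Step 4 — Source phasor: V = 37.6∠-30.0° V = 32.56 - j18.8 V.
Step 5 — Current: I = V / Z = -0.008416 - j0.01458 A = 0.01683∠-120.0° A.
Step 6 — Complex power: S = V·I* = 0 + j0.6329 VA.
Step 7 — Real power: P = Re(S) = 0 W.
Step 8 — Reactive power: Q = Im(S) = 0.6329 VAR.
Step 9 — Apparent power: |S| = 0.6329 VA.
Step 10 — Power factor: PF = P/|S| = 0 (lagging).

(a) P = 0 W  (b) Q = 0.6329 VAR  (c) S = 0.6329 VA  (d) PF = 0 (lagging)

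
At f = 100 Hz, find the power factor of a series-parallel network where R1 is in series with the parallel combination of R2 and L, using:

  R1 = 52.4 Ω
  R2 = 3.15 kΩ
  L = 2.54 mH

Step 1 — Angular frequency: ω = 2π·f = 2π·100 = 628.3 rad/s.
Step 2 — Component impedances:
  R1: Z = R = 52.4 Ω
  R2: Z = R = 3150 Ω
  L: Z = jωL = j·628.3·0.00254 = 0 + j1.596 Ω
Step 3 — Parallel branch: R2 || L = 1/(1/R2 + 1/L) = 0.0008086 + j1.596 Ω.
Step 4 — Series with R1: Z_total = R1 + (R2 || L) = 52.4 + j1.596 Ω = 52.43∠1.7° Ω.
Step 5 — Power factor: PF = cos(φ) = Re(Z)/|Z| = 52.401/52.425 = 0.9995.
Step 6 — Type: Im(Z) = 1.596 ⇒ lagging (phase φ = 1.7°).

PF = 0.9995 (lagging, φ = 1.7°)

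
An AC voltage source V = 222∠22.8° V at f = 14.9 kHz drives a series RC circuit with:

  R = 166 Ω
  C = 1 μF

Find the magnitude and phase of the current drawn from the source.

Step 1 — Angular frequency: ω = 2π·f = 2π·1.49e+04 = 9.362e+04 rad/s.
Step 2 — Component impedances:
  R: Z = R = 166 Ω
  C: Z = 1/(jωC) = -j/(ω·C) = 0 - j10.68 Ω
Step 3 — Series combination: Z_total = R + C = 166 - j10.68 Ω = 166.3∠-3.7° Ω.
Step 4 — Source phasor: V = 222∠22.8° V = 204.7 + j86.03 V.
Step 5 — Ohm's law: I = V / Z_total = (204.7 + j86.03) / (166 - j10.68) = 1.195 + j0.5951 A.
Step 6 — Convert to polar: |I| = 1.335 A, ∠I = 26.5°.

I = 1.335∠26.5° A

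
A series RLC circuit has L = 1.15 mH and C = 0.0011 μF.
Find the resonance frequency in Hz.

Step 1 — Resonance condition Im(Z)=0 gives ω₀ = 1/√(LC).
Step 2 — ω₀ = 1/√(0.00115·1.1e-09) = 8.891e+05 rad/s.
Step 3 — f₀ = ω₀/(2π) = 1.415e+05 Hz.

f₀ = 1.415e+05 Hz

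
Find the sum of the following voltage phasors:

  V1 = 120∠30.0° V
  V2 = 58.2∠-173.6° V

Step 1 — Convert each phasor to rectangular form:
  V1 = 120·(cos(30.0°) + j·sin(30.0°)) = 103.9 + j60 V
  V2 = 58.2·(cos(-173.6°) + j·sin(-173.6°)) = -57.84 - j6.487 V
Step 2 — Sum components: V_total = 46.09 + j53.51 V.
Step 3 — Convert to polar: |V_total| = 70.62 V, ∠V_total = 49.3°.

V_total = 70.62∠49.3° V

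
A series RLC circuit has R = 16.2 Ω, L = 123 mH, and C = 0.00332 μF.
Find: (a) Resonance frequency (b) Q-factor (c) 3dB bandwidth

Step 1 — Resonance: ω₀ = 1/√(LC) = 1/√(0.123·3.32e-09) = 4.949e+04 rad/s.
Step 2 — f₀ = ω₀/(2π) = 7876 Hz.
Step 3 — Series Q: Q = ω₀L/R = 4.949e+04·0.123/16.2 = 375.7.
Step 4 — Bandwidth: Δω = ω₀/Q = 131.7 rad/s; BW = Δω/(2π) = 20.96 Hz.

(a) f₀ = 7876 Hz  (b) Q = 375.7  (c) BW = 20.96 Hz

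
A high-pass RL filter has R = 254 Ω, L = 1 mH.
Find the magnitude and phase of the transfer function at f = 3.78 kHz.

Step 1 — Angular frequency: ω = 2π·3780 = 2.375e+04 rad/s.
Step 2 — Transfer function: H(jω) = jωL/(R + jωL).
Step 3 — Numerator jωL = j·23.75; denominator R + jωL = 254 + j23.75.
Step 4 — H = 0.008668 + j0.0927.
Step 5 — Magnitude: |H| = 0.0931 (-20.6 dB); phase: φ = 84.7°.

|H| = 0.0931 (-20.6 dB), φ = 84.7°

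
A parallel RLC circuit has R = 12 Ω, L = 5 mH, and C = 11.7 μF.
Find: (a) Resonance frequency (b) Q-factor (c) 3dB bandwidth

Step 1 — Resonance: ω₀ = 1/√(LC) = 1/√(0.005·1.17e-05) = 4134 rad/s.
Step 2 — f₀ = ω₀/(2π) = 658 Hz.
Step 3 — Parallel Q: Q = R/(ω₀L) = 12/(4134·0.005) = 0.5805.
Step 4 — Bandwidth: Δω = ω₀/Q = 7123 rad/s; BW = Δω/(2π) = 1134 Hz.

(a) f₀ = 658 Hz  (b) Q = 0.5805  (c) BW = 1134 Hz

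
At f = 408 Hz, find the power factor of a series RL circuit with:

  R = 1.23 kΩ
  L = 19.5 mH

Step 1 — Angular frequency: ω = 2π·f = 2π·408 = 2564 rad/s.
Step 2 — Component impedances:
  R: Z = R = 1230 Ω
  L: Z = jωL = j·2564·0.0195 = 0 + j49.99 Ω
Step 3 — Series combination: Z_total = R + L = 1230 + j49.99 Ω = 1231∠2.3° Ω.
Step 4 — Power factor: PF = cos(φ) = Re(Z)/|Z| = 1230/1231 = 0.9992.
Step 5 — Type: Im(Z) = 49.99 ⇒ lagging (phase φ = 2.3°).

PF = 0.9992 (lagging, φ = 2.3°)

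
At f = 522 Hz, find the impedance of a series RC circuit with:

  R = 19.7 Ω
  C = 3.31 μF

Step 1 — Angular frequency: ω = 2π·f = 2π·522 = 3280 rad/s.
Step 2 — Component impedances:
  R: Z = R = 19.7 Ω
  C: Z = 1/(jωC) = -j/(ω·C) = 0 - j92.11 Ω
Step 3 — Series combination: Z_total = R + C = 19.7 - j92.11 Ω = 94.2∠-77.9° Ω.

Z = 19.7 - j92.11 Ω = 94.2∠-77.9° Ω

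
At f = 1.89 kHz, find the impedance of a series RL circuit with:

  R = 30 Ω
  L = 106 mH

Step 1 — Angular frequency: ω = 2π·f = 2π·1890 = 1.188e+04 rad/s.
Step 2 — Component impedances:
  R: Z = R = 30 Ω
  L: Z = jωL = j·1.188e+04·0.106 = 0 + j1259 Ω
Step 3 — Series combination: Z_total = R + L = 30 + j1259 Ω = 1259∠88.6° Ω.

Z = 30 + j1259 Ω = 1259∠88.6° Ω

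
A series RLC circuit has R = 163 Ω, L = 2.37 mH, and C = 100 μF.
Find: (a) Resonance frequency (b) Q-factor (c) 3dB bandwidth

Step 1 — Resonance: ω₀ = 1/√(LC) = 1/√(0.00237·0.0001) = 2054 rad/s.
Step 2 — f₀ = ω₀/(2π) = 326.9 Hz.
Step 3 — Series Q: Q = ω₀L/R = 2054·0.00237/163 = 0.02987.
Step 4 — Bandwidth: Δω = ω₀/Q = 6.878e+04 rad/s; BW = Δω/(2π) = 1.095e+04 Hz.

(a) f₀ = 326.9 Hz  (b) Q = 0.02987  (c) BW = 1.095e+04 Hz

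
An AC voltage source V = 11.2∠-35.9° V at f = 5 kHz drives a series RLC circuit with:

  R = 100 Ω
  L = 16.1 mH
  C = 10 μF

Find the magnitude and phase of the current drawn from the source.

Step 1 — Angular frequency: ω = 2π·f = 2π·5000 = 3.142e+04 rad/s.
Step 2 — Component impedances:
  R: Z = R = 100 Ω
  L: Z = jωL = j·3.142e+04·0.0161 = 0 + j505.8 Ω
  C: Z = 1/(jωC) = -j/(ω·C) = 0 - j3.183 Ω
Step 3 — Series combination: Z_total = R + L + C = 100 + j502.6 Ω = 512.5∠78.7° Ω.
Step 4 — Source phasor: V = 11.2∠-35.9° V = 9.072 - j6.567 V.
Step 5 — Ohm's law: I = V / Z_total = (9.072 - j6.567) / (100 + j502.6) = -0.009114 - j0.01986 A.
Step 6 — Convert to polar: |I| = 0.02186 A, ∠I = -114.6°.

I = 0.02186∠-114.6° A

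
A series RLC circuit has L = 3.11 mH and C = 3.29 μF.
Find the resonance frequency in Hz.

Step 1 — Resonance condition Im(Z)=0 gives ω₀ = 1/√(LC).
Step 2 — ω₀ = 1/√(0.00311·3.29e-06) = 9886 rad/s.
Step 3 — f₀ = ω₀/(2π) = 1573 Hz.

f₀ = 1573 Hz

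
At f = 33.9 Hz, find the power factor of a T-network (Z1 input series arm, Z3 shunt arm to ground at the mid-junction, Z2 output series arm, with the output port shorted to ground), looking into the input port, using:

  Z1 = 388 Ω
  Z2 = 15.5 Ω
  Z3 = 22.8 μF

Step 1 — Angular frequency: ω = 2π·f = 2π·33.9 = 213 rad/s.
Step 2 — Component impedances:
  Z1: Z = R = 388 Ω
  Z2: Z = R = 15.5 Ω
  Z3: Z = 1/(jωC) = -j/(ω·C) = 0 - j205.9 Ω
Step 3 — With the output port shorted to ground, the output series arm Z2 runs from the junction to ground; the shunt arm Z3 also runs from the junction to ground. They appear in parallel: Z3 || Z2 = 15.41 - j1.16 Ω.
Step 4 — Series with input arm Z1: Z_in = Z1 + (Z3 || Z2) = 403.4 - j1.16 Ω = 403.4∠-0.2° Ω.
Step 5 — Power factor: PF = cos(φ) = Re(Z)/|Z| = 403.4/403.4 = 1.
Step 6 — Type: Im(Z) = -1.16 ⇒ leading (phase φ = -0.2°).

PF = 1 (leading, φ = -0.2°)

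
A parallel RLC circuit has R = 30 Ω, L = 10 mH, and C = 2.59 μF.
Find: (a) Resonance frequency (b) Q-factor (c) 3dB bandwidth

Step 1 — Resonance: ω₀ = 1/√(LC) = 1/√(0.01·2.59e-06) = 6214 rad/s.
Step 2 — f₀ = ω₀/(2π) = 988.9 Hz.
Step 3 — Parallel Q: Q = R/(ω₀L) = 30/(6214·0.01) = 0.4828.
Step 4 — Bandwidth: Δω = ω₀/Q = 1.287e+04 rad/s; BW = Δω/(2π) = 2048 Hz.

(a) f₀ = 988.9 Hz  (b) Q = 0.4828  (c) BW = 2048 Hz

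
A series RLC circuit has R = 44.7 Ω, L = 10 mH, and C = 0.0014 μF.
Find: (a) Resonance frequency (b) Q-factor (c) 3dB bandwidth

Step 1 — Resonance: ω₀ = 1/√(LC) = 1/√(0.01·1.4e-09) = 2.673e+05 rad/s.
Step 2 — f₀ = ω₀/(2π) = 4.254e+04 Hz.
Step 3 — Series Q: Q = ω₀L/R = 2.673e+05·0.01/44.7 = 59.79.
Step 4 — Bandwidth: Δω = ω₀/Q = 4470 rad/s; BW = Δω/(2π) = 711.4 Hz.

(a) f₀ = 4.254e+04 Hz  (b) Q = 59.79  (c) BW = 711.4 Hz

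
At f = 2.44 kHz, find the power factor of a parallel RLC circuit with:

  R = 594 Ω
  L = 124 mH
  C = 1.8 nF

Step 1 — Angular frequency: ω = 2π·f = 2π·2440 = 1.533e+04 rad/s.
Step 2 — Component impedances:
  R: Z = R = 594 Ω
  L: Z = jωL = j·1.533e+04·0.124 = 0 + j1901 Ω
  C: Z = 1/(jωC) = -j/(ω·C) = 0 - j3.624e+04 Ω
Step 3 — Parallel combination: 1/Z_total = 1/R + 1/L + 1/C; Z_total = 546.1 + j161.7 Ω = 569.6∠16.5° Ω.
Step 4 — Power factor: PF = cos(φ) = Re(Z)/|Z| = 546.13/569.56 = 0.9589.
Step 5 — Type: Im(Z) = 161.7 ⇒ lagging (phase φ = 16.5°).

PF = 0.9589 (lagging, φ = 16.5°)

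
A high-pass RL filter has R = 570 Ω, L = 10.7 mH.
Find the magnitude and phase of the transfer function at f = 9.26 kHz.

Step 1 — Angular frequency: ω = 2π·9260 = 5.818e+04 rad/s.
Step 2 — Transfer function: H(jω) = jωL/(R + jωL).
Step 3 — Numerator jωL = j·622.6; denominator R + jωL = 570 + j622.6.
Step 4 — H = 0.544 + j0.4981.
Step 5 — Magnitude: |H| = 0.7376 (-2.6 dB); phase: φ = 42.5°.

|H| = 0.7376 (-2.6 dB), φ = 42.5°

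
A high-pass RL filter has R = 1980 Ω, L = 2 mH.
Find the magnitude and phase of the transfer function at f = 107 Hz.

Step 1 — Angular frequency: ω = 2π·107 = 672.3 rad/s.
Step 2 — Transfer function: H(jω) = jωL/(R + jωL).
Step 3 — Numerator jωL = j·1.345; denominator R + jωL = 1980 + j1.345.
Step 4 — H = 4.612e-07 + j0.0006791.
Step 5 — Magnitude: |H| = 0.0006791 (-63.4 dB); phase: φ = 90.0°.

|H| = 0.0006791 (-63.4 dB), φ = 90.0°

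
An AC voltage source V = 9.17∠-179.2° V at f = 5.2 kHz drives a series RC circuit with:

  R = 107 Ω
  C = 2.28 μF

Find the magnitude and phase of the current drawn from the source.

Step 1 — Angular frequency: ω = 2π·f = 2π·5200 = 3.267e+04 rad/s.
Step 2 — Component impedances:
  R: Z = R = 107 Ω
  C: Z = 1/(jωC) = -j/(ω·C) = 0 - j13.42 Ω
Step 3 — Series combination: Z_total = R + C = 107 - j13.42 Ω = 107.8∠-7.2° Ω.
Step 4 — Source phasor: V = 9.17∠-179.2° V = -9.169 - j0.128 V.
Step 5 — Ohm's law: I = V / Z_total = (-9.169 - j0.128) / (107 - j13.42) = -0.08422 - j0.01176 A.
Step 6 — Convert to polar: |I| = 0.08503 A, ∠I = -172.0°.

I = 0.08503∠-172.0° A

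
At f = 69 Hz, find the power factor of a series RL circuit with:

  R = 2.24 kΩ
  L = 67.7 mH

Step 1 — Angular frequency: ω = 2π·f = 2π·69 = 433.5 rad/s.
Step 2 — Component impedances:
  R: Z = R = 2240 Ω
  L: Z = jωL = j·433.5·0.0677 = 0 + j29.35 Ω
Step 3 — Series combination: Z_total = R + L = 2240 + j29.35 Ω = 2240∠0.8° Ω.
Step 4 — Power factor: PF = cos(φ) = Re(Z)/|Z| = 2240/2240.2 = 0.9999.
Step 5 — Type: Im(Z) = 29.35 ⇒ lagging (phase φ = 0.8°).

PF = 0.9999 (lagging, φ = 0.8°)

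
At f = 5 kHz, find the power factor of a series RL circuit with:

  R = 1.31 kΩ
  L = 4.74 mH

Step 1 — Angular frequency: ω = 2π·f = 2π·5000 = 3.142e+04 rad/s.
Step 2 — Component impedances:
  R: Z = R = 1310 Ω
  L: Z = jωL = j·3.142e+04·0.00474 = 0 + j148.9 Ω
Step 3 — Series combination: Z_total = R + L = 1310 + j148.9 Ω = 1318∠6.5° Ω.
Step 4 — Power factor: PF = cos(φ) = Re(Z)/|Z| = 1310/1318.4 = 0.9936.
Step 5 — Type: Im(Z) = 148.9 ⇒ lagging (phase φ = 6.5°).

PF = 0.9936 (lagging, φ = 6.5°)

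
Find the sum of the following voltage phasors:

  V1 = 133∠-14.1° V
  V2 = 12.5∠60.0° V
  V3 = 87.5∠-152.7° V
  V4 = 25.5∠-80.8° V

Step 1 — Convert each phasor to rectangular form:
  V1 = 133·(cos(-14.1°) + j·sin(-14.1°)) = 129 - j32.4 V
  V2 = 12.5·(cos(60.0°) + j·sin(60.0°)) = 6.25 + j10.83 V
  V3 = 87.5·(cos(-152.7°) + j·sin(-152.7°)) = -77.75 - j40.13 V
  V4 = 25.5·(cos(-80.8°) + j·sin(-80.8°)) = 4.077 - j25.17 V
Step 2 — Sum components: V_total = 61.57 - j86.88 V.
Step 3 — Convert to polar: |V_total| = 106.5 V, ∠V_total = -54.7°.

V_total = 106.5∠-54.7° V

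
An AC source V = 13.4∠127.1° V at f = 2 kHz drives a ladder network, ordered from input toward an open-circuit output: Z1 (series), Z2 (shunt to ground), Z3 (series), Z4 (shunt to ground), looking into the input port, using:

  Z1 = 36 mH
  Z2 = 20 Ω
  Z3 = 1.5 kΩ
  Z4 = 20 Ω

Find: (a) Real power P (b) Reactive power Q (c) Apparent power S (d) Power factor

Step 1 — Angular frequency: ω = 2π·f = 2π·2000 = 1.257e+04 rad/s.
Step 2 — Component impedances:
  Z1: Z = jωL = j·1.257e+04·0.036 = 0 + j452.4 Ω
  Z2: Z = R = 20 Ω
  Z3: Z = R = 1500 Ω
  Z4: Z = R = 20 Ω
Step 3 — Ladder network (open output): work backward from the far end, alternating series and parallel combinations. Z_in = 19.74 + j452.4 Ω = 452.8∠87.5° Ω.
Step 4 — Source phasor: V = 13.4∠127.1° V = -8.083 + j10.69 V.
Step 5 — Current: I = V / Z = 0.0228 + j0.01886 A = 0.02959∠39.6° A.
Step 6 — Complex power: S = V·I* = 0.01729 + j0.3962 VA.
Step 7 — Real power: P = Re(S) = 0.01729 W.
Step 8 — Reactive power: Q = Im(S) = 0.3962 VAR.
Step 9 — Apparent power: |S| = 0.3965 VA.
Step 10 — Power factor: PF = P/|S| = 0.04359 (lagging).

(a) P = 0.01729 W  (b) Q = 0.3962 VAR  (c) S = 0.3965 VA  (d) PF = 0.04359 (lagging)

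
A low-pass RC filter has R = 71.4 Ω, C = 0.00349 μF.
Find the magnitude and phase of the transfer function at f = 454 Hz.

Step 1 — Angular frequency: ω = 2π·454 = 2853 rad/s.
Step 2 — Transfer function: H(jω) = 1/(1 + jωRC).
Step 3 — Denominator: 1 + jωRC = 1 + j·2853·71.4·3.49e-09 = 1 + j0.0007108.
Step 4 — H = 1 - j0.0007108.
Step 5 — Magnitude: |H| = 1 (-0.0 dB); phase: φ = -0.0°.

|H| = 1 (-0.0 dB), φ = -0.0°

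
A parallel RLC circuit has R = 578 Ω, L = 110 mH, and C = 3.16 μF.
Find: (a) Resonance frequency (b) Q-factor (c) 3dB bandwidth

Step 1 — Resonance: ω₀ = 1/√(LC) = 1/√(0.11·3.16e-06) = 1696 rad/s.
Step 2 — f₀ = ω₀/(2π) = 269.9 Hz.
Step 3 — Parallel Q: Q = R/(ω₀L) = 578/(1696·0.11) = 3.098.
Step 4 — Bandwidth: Δω = ω₀/Q = 547.5 rad/s; BW = Δω/(2π) = 87.14 Hz.

(a) f₀ = 269.9 Hz  (b) Q = 3.098  (c) BW = 87.14 Hz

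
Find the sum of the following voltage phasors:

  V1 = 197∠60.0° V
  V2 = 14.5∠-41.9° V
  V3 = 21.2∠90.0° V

Step 1 — Convert each phasor to rectangular form:
  V1 = 197·(cos(60.0°) + j·sin(60.0°)) = 98.5 + j170.6 V
  V2 = 14.5·(cos(-41.9°) + j·sin(-41.9°)) = 10.79 - j9.684 V
  V3 = 21.2·(cos(90.0°) + j·sin(90.0°)) = 0 + j21.2 V
Step 2 — Sum components: V_total = 109.3 + j182.1 V.
Step 3 — Convert to polar: |V_total| = 212.4 V, ∠V_total = 59.0°.

V_total = 212.4∠59.0° V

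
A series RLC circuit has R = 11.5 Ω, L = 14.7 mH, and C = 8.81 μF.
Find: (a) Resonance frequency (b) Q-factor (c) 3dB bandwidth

Step 1 — Resonance condition Im(Z)=0 gives ω₀ = 1/√(LC).
Step 2 — ω₀ = 1/√(0.0147·8.81e-06) = 2779 rad/s.
Step 3 — f₀ = ω₀/(2π) = 442.3 Hz.
Step 4 — Series Q: Q = ω₀L/R = 2779·0.0147/11.5 = 3.552.
Step 5 — 3dB bandwidth: Δω = ω₀/Q = 782.3 rad/s; BW = Δω/(2π) = 124.5 Hz.

(a) f₀ = 442.3 Hz  (b) Q = 3.552  (c) BW = 124.5 Hz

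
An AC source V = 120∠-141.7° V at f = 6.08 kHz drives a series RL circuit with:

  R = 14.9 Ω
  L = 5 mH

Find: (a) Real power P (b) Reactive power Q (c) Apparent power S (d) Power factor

Step 1 — Angular frequency: ω = 2π·f = 2π·6080 = 3.82e+04 rad/s.
Step 2 — Component impedances:
  R: Z = R = 14.9 Ω
  L: Z = jωL = j·3.82e+04·0.005 = 0 + j191 Ω
Step 3 — Series combination: Z_total = R + L = 14.9 + j191 Ω = 191.6∠85.5° Ω.
Step 4 — Source phasor: V = 120∠-141.7° V = -94.17 - j74.37 V.
Step 5 — Current: I = V / Z = -0.4252 + j0.4599 A = 0.6263∠132.8° A.
Step 6 — Complex power: S = V·I* = 5.845 + j74.93 VA.
Step 7 — Real power: P = Re(S) = 5.845 W.
Step 8 — Reactive power: Q = Im(S) = 74.93 VAR.
Step 9 — Apparent power: |S| = 75.16 VA.
Step 10 — Power factor: PF = P/|S| = 0.07777 (lagging).

(a) P = 5.845 W  (b) Q = 74.93 VAR  (c) S = 75.16 VA  (d) PF = 0.07777 (lagging)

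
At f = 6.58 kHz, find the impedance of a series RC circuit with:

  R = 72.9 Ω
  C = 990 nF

Step 1 — Angular frequency: ω = 2π·f = 2π·6580 = 4.134e+04 rad/s.
Step 2 — Component impedances:
  R: Z = R = 72.9 Ω
  C: Z = 1/(jωC) = -j/(ω·C) = 0 - j24.43 Ω
Step 3 — Series combination: Z_total = R + C = 72.9 - j24.43 Ω = 76.89∠-18.5° Ω.

Z = 72.9 - j24.43 Ω = 76.89∠-18.5° Ω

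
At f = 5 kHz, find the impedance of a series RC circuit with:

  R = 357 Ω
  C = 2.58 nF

Step 1 — Angular frequency: ω = 2π·f = 2π·5000 = 3.142e+04 rad/s.
Step 2 — Component impedances:
  R: Z = R = 357 Ω
  C: Z = 1/(jωC) = -j/(ω·C) = 0 - j1.234e+04 Ω
Step 3 — Series combination: Z_total = R + C = 357 - j1.234e+04 Ω = 1.234e+04∠-88.3° Ω.

Z = 357 - j1.234e+04 Ω = 1.234e+04∠-88.3° Ω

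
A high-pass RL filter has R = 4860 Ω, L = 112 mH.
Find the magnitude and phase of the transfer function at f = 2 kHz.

Step 1 — Angular frequency: ω = 2π·2000 = 1.257e+04 rad/s.
Step 2 — Transfer function: H(jω) = jωL/(R + jωL).
Step 3 — Numerator jωL = j·1407; denominator R + jωL = 4860 + j1407.
Step 4 — H = 0.07738 + j0.2672.
Step 5 — Magnitude: |H| = 0.2782 (-11.1 dB); phase: φ = 73.8°.

|H| = 0.2782 (-11.1 dB), φ = 73.8°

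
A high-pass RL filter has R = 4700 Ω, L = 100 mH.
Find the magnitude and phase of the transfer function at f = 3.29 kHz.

Step 1 — Angular frequency: ω = 2π·3290 = 2.067e+04 rad/s.
Step 2 — Transfer function: H(jω) = jωL/(R + jωL).
Step 3 — Numerator jωL = j·2067; denominator R + jωL = 4700 + j2067.
Step 4 — H = 0.1621 + j0.3685.
Step 5 — Magnitude: |H| = 0.4026 (-7.9 dB); phase: φ = 66.3°.

|H| = 0.4026 (-7.9 dB), φ = 66.3°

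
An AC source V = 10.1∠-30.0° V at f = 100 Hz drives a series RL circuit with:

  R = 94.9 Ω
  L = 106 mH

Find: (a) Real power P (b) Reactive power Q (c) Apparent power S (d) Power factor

Step 1 — Angular frequency: ω = 2π·f = 2π·100 = 628.3 rad/s.
Step 2 — Component impedances:
  R: Z = R = 94.9 Ω
  L: Z = jωL = j·628.3·0.106 = 0 + j66.6 Ω
Step 3 — Series combination: Z_total = R + L = 94.9 + j66.6 Ω = 115.9∠35.1° Ω.
Step 4 — Source phasor: V = 10.1∠-30.0° V = 8.747 - j5.05 V.
Step 5 — Current: I = V / Z = 0.03673 - j0.07899 A = 0.08711∠-65.1° A.
Step 6 — Complex power: S = V·I* = 0.7202 + j0.5054 VA.
Step 7 — Real power: P = Re(S) = 0.7202 W.
Step 8 — Reactive power: Q = Im(S) = 0.5054 VAR.
Step 9 — Apparent power: |S| = 0.8799 VA.
Step 10 — Power factor: PF = P/|S| = 0.8185 (lagging).

(a) P = 0.7202 W  (b) Q = 0.5054 VAR  (c) S = 0.8799 VA  (d) PF = 0.8185 (lagging)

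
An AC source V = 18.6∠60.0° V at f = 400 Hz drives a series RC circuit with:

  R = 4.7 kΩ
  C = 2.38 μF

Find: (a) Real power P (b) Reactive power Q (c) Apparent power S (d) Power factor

Step 1 — Angular frequency: ω = 2π·f = 2π·400 = 2513 rad/s.
Step 2 — Component impedances:
  R: Z = R = 4700 Ω
  C: Z = 1/(jωC) = -j/(ω·C) = 0 - j167.2 Ω
Step 3 — Series combination: Z_total = R + C = 4700 - j167.2 Ω = 4703∠-2.0° Ω.
Step 4 — Source phasor: V = 18.6∠60.0° V = 9.3 + j16.11 V.
Step 5 — Current: I = V / Z = 0.001854 + j0.003493 A = 0.003955∠62.0° A.
Step 6 — Complex power: S = V·I* = 0.07352 - j0.002615 VA.
Step 7 — Real power: P = Re(S) = 0.07352 W.
Step 8 — Reactive power: Q = Im(S) = -0.002615 VAR.
Step 9 — Apparent power: |S| = 0.07356 VA.
Step 10 — Power factor: PF = P/|S| = 0.9994 (leading).

(a) P = 0.07352 W  (b) Q = -0.002615 VAR  (c) S = 0.07356 VA  (d) PF = 0.9994 (leading)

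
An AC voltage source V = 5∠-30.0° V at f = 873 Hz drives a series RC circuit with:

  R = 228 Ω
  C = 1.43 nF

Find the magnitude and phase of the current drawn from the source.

Step 1 — Angular frequency: ω = 2π·f = 2π·873 = 5485 rad/s.
Step 2 — Component impedances:
  R: Z = R = 228 Ω
  C: Z = 1/(jωC) = -j/(ω·C) = 0 - j1.275e+05 Ω
Step 3 — Series combination: Z_total = R + C = 228 - j1.275e+05 Ω = 1.275e+05∠-89.9° Ω.
Step 4 — Source phasor: V = 5∠-30.0° V = 4.33 - j2.5 V.
Step 5 — Ohm's law: I = V / Z_total = (4.33 - j2.5) / (228 - j1.275e+05) = 1.967e-05 + j3.393e-05 A.
Step 6 — Convert to polar: |I| = 3.922e-05 A, ∠I = 59.9°.

I = 3.922e-05∠59.9° A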